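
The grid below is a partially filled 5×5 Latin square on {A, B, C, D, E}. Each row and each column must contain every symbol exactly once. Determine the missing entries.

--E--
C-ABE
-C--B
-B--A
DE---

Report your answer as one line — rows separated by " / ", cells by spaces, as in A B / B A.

(r2,c2): row 2 has {A,B,C,E}; column 2 has {B,C,E}, so it must be D.
(r3,c3): row 3 has {B,C}; column 3 has {A,E}, so it must be D.
(r4,c1): row 4 has {A,B}; column 1 has {C,D}, so it must be E.
(r4,c3): row 4 has {A,B,E}; column 3 has {A,D,E}, so it must be C.
(r4,c4): row 4 has {A,B,C,E}; column 4 has {B}, so it must be D.
(r5,c3): row 5 has {D,E}; column 3 has {A,C,D,E}, so it must be B.
(r5,c5): row 5 has {B,D,E}; column 5 has {A,B,E}, so it must be C.
(r1,c2): row 1 has {E}; column 2 has {B,C,D,E}, so it must be A.
(r1,c4): row 1 has {A,E}; column 4 has {B,D}, so it must be C.
(r1,c5): row 1 has {A,C,E}; column 5 has {A,B,C,E}, so it must be D.
(r3,c1): row 3 has {B,C,D}; column 1 has {C,D,E}, so it must be A.
(r3,c4): row 3 has {A,B,C,D}; column 4 has {B,C,D}, so it must be E.
(r5,c4): row 5 has {B,C,D,E}; column 4 has {B,C,D,E}, so it must be A.
(r1,c1): row 1 has {A,C,D,E}; column 1 has {A,C,D,E}, so it must be B.

B A E C D / C D A B E / A C D E B / E B C D A / D E B A C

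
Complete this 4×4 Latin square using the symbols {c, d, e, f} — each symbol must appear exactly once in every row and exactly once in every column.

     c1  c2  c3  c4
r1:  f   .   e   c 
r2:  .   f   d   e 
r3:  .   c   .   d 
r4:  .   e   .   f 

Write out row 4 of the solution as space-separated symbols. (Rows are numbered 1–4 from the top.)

d e c f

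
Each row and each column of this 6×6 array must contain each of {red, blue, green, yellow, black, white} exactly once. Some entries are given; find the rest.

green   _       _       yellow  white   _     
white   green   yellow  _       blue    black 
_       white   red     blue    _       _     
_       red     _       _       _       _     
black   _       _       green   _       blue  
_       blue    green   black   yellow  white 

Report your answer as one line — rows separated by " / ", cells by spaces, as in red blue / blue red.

Cell (r1,c2): row 1 has {green,yellow,white}; column 2 has {red,blue,green,white} → black.
Cell (r1,c3): row 1 has {green,yellow,black,white}; column 3 has {red,green,yellow} → blue.
Cell (r1,c6): row 1 has {blue,green,yellow,black,white}; column 6 has {blue,black,white} → red.
Cell (r2,c4): row 2 has {blue,green,yellow,black,white}; column 4 has {blue,green,yellow,black} → red.
Cell (r3,c1): row 3 has {red,blue,white}; column 1 has {green,black,white} → yellow.
Cell (r3,c6): row 3 has {red,blue,yellow,white}; column 6 has {red,blue,black,white} → green.
Cell (r4,c1): row 4 has {red}; column 1 has {green,yellow,black,white} → blue.
Cell (r4,c4): row 4 has {red,blue}; column 4 has {red,blue,green,yellow,black} → white.
Cell (r4,c6): row 4 has {red,blue,white}; column 6 has {red,blue,green,black,white} → yellow.
Cell (r5,c2): row 5 has {blue,green,black}; column 2 has {red,blue,green,black,white} → yellow.
Cell (r5,c3): row 5 has {blue,green,yellow,black}; column 3 has {red,blue,green,yellow} → white.
Cell (r5,c5): row 5 has {blue,green,yellow,black,white}; column 5 has {blue,yellow,white} → red.
Cell (r6,c1): row 6 has {blue,green,yellow,black,white}; column 1 has {blue,green,yellow,black,white} → red.
Cell (r3,c5): row 3 has {red,blue,green,yellow,white}; column 5 has {red,blue,yellow,white} → black.
Cell (r4,c3): row 4 has {red,blue,yellow,white}; column 3 has {red,blue,green,yellow,white} → black.
Cell (r4,c5): row 4 has {red,blue,yellow,black,white}; column 5 has {red,blue,yellow,black,white} → green.

green black blue yellow white red / white green yellow red blue black / yellow white red blue black green / blue red black white green yellow / black yellow white green red blue / red blue green black yellow white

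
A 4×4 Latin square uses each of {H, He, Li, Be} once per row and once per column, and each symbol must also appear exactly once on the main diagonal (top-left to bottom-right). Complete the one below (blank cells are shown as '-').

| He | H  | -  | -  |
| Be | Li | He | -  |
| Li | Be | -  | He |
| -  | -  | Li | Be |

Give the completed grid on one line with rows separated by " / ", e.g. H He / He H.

(r1,c3) = Be
(r1,c4) = Li
(r2,c4) = H
(r3,c3) = H
(r4,c1) = H
(r4,c2) = He

He H Be Li / Be Li He H / Li Be H He / H He Li Be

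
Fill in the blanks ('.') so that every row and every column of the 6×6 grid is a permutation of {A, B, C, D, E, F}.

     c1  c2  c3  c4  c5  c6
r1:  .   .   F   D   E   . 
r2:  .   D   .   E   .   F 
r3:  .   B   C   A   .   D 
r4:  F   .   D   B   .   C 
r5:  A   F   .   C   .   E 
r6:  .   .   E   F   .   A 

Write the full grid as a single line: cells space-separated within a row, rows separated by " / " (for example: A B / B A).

row 1 has {D,E,F}; column 6 has {A,C,D,E,F} — only B is left for (r1,c6).
row 3 has {A,B,C,D}; column 1 has {A,F} — only E is left for (r3,c1).
row 3 has {A,B,C,D,E}; column 5 has {E} — only F is left for (r3,c5).
row 4 has {B,C,D,F}; column 5 has {E,F} — only A is left for (r4,c5).
row 5 has {A,C,E,F}; column 3 has {C,D,E,F} — only B is left for (r5,c3).
row 5 has {A,B,C,E,F}; column 5 has {A,E,F} — only D is left for (r5,c5).
row 6 has {A,E,F}; column 2 has {B,D,F} — only C is left for (r6,c2).
row 6 has {A,C,E,F}; column 5 has {A,D,E,F} — only B is left for (r6,c5).
row 1 has {B,D,E,F}; column 1 has {A,E,F} — only C is left for (r1,c1).
row 1 has {B,C,D,E,F}; column 2 has {B,C,D,F} — only A is left for (r1,c2).
row 2 has {D,E,F}; column 1 has {A,C,E,F} — only B is left for (r2,c1).
row 2 has {B,D,E,F}; column 3 has {B,C,D,E,F} — only A is left for (r2,c3).
row 2 has {A,B,D,E,F}; column 5 has {A,B,D,E,F} — only C is left for (r2,c5).
row 4 has {A,B,C,D,F}; column 2 has {A,B,C,D,F} — only E is left for (r4,c2).
row 6 has {A,B,C,E,F}; column 1 has {A,B,C,E,F} — only D is left for (r6,c1).

C A F D E B / B D A E C F / E B C A F D / F E D B A C / A F B C D E / D C E F B A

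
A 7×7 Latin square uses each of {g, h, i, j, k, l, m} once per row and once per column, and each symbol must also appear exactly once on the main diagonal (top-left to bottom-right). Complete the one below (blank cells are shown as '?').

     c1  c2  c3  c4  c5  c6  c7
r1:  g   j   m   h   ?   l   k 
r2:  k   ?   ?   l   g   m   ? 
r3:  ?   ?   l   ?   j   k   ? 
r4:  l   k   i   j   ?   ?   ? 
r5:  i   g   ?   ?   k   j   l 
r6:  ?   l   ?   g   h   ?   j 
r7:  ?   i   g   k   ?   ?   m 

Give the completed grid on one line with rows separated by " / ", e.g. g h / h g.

(r1,c5): row 1 has {g,h,j,k,l,m}; column 5 has {g,h,j,k}, so it must be i.
(r2,c2): row 2 has {g,k,l,m}; column 2 has {g,i,j,k,l}; the diagonal has {g,j,k,l,m}, so it must be h.
(r2,c3): row 2 has {g,h,k,l,m}; column 3 has {g,i,l,m}, so it must be j.
(r2,c7): row 2 has {g,h,j,k,l,m}; column 7 has {j,k,l,m}, so it must be i.
(r3,c2): row 3 has {j,k,l}; column 2 has {g,h,i,j,k,l}, so it must be m.
(r3,c4): row 3 has {j,k,l,m}; column 4 has {g,h,j,k,l}, so it must be i.
(r4,c5): row 4 has {i,j,k,l}; column 5 has {g,h,i,j,k}, so it must be m.
(r5,c3): row 5 has {g,i,j,k,l}; column 3 has {g,i,j,l,m}, so it must be h.
(r5,c4): row 5 has {g,h,i,j,k,l}; column 4 has {g,h,i,j,k,l}, so it must be m.
(r6,c1): row 6 has {g,h,j,l}; column 1 has {g,i,k,l}, so it must be m.
(r6,c3): row 6 has {g,h,j,l,m}; column 3 has {g,h,i,j,l,m}, so it must be k.
(r6,c6): row 6 has {g,h,j,k,l,m}; column 6 has {j,k,l,m}; the diagonal has {g,h,j,k,l,m}, so it must be i.
(r7,c5): row 7 has {g,i,k,m}; column 5 has {g,h,i,j,k,m}, so it must be l.
(r7,c6): row 7 has {g,i,k,l,m}; column 6 has {i,j,k,l,m}, so it must be h.
(r3,c1): row 3 has {i,j,k,l,m}; column 1 has {g,i,k,l,m}, so it must be h.
(r3,c7): row 3 has {h,i,j,k,l,m}; column 7 has {i,j,k,l,m}, so it must be g.
(r4,c6): row 4 has {i,j,k,l,m}; column 6 has {h,i,j,k,l,m}, so it must be g.
(r4,c7): row 4 has {g,i,j,k,l,m}; column 7 has {g,i,j,k,l,m}, so it must be h.
(r7,c1): row 7 has {g,h,i,k,l,m}; column 1 has {g,h,i,k,l,m}, so it must be j.

g j m h i l k / k h j l g m i / h m l i j k g / l k i j m g h / i g h m k j l / m l k g h i j / j i g k l h m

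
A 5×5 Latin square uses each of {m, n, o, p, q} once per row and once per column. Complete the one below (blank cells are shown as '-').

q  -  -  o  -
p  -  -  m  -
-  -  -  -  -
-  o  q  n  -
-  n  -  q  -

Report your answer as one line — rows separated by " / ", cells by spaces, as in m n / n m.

q p m o n / p q n m o / n m o p q / m o q n p / o n p q m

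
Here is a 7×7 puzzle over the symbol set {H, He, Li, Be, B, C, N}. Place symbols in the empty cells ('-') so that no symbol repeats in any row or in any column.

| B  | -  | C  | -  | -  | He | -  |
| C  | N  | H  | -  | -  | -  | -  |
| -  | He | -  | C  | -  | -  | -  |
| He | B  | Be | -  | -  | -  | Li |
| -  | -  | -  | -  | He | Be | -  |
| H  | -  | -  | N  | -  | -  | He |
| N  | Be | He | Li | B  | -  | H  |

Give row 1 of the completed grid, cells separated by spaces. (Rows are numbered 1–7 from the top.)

B Li C Be H He N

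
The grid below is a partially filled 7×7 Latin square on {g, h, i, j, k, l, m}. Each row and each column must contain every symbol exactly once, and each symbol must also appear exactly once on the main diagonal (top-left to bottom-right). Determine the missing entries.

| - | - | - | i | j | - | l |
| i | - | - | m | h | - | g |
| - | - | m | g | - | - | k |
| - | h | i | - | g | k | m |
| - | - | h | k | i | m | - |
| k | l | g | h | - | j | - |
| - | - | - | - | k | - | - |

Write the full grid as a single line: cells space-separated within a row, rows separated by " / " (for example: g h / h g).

At row 1, column 3: row 1 has {i,j,l}; column 3 has {g,h,i,m}; that leaves k.
At row 2, column 2: row 2 has {g,h,i,m}; column 2 has {h,l}; the diagonal has {i,j,m}; that leaves k.
At row 2, column 6: row 2 has {g,h,i,k,m}; column 6 has {j,k,m}; that leaves l.
At row 3, column 5: row 3 has {g,k,m}; column 5 has {g,h,i,j,k}; that leaves l.
At row 4, column 4: row 4 has {g,h,i,k,m}; column 4 has {g,h,i,k,m}; the diagonal has {i,j,k,m}; that leaves l.
At row 5, column 7: row 5 has {h,i,k,m}; column 7 has {g,k,l,m}; that leaves j.
At row 6, column 5: row 6 has {g,h,j,k,l}; column 5 has {g,h,i,j,k,l}; that leaves m.
At row 6, column 7: row 6 has {g,h,j,k,l,m}; column 7 has {g,j,k,l,m}; that leaves i.
At row 7, column 4: row 7 has {k}; column 4 has {g,h,i,k,l,m}; that leaves j.
At row 7, column 7: row 7 has {j,k}; column 7 has {g,i,j,k,l,m}; the diagonal has {i,j,k,l,m}; that leaves h.
At row 1, column 1: row 1 has {i,j,k,l}; column 1 has {i,k}; the diagonal has {h,i,j,k,l,m}; that leaves g.
At row 1, column 2: row 1 has {g,i,j,k,l}; column 2 has {h,k,l}; that leaves m.
At row 1, column 6: row 1 has {g,i,j,k,l,m}; column 6 has {j,k,l,m}; that leaves h.
At row 2, column 3: row 2 has {g,h,i,k,l,m}; column 3 has {g,h,i,k,m}; that leaves j.
At row 3, column 6: row 3 has {g,k,l,m}; column 6 has {h,j,k,l,m}; that leaves i.
At row 4, column 1: row 4 has {g,h,i,k,l,m}; column 1 has {g,i,k}; that leaves j.
At row 5, column 1: row 5 has {h,i,j,k,m}; column 1 has {g,i,j,k}; that leaves l.
At row 5, column 2: row 5 has {h,i,j,k,l,m}; column 2 has {h,k,l,m}; that leaves g.
At row 7, column 1: row 7 has {h,j,k}; column 1 has {g,i,j,k,l}; that leaves m.
At row 7, column 2: row 7 has {h,j,k,m}; column 2 has {g,h,k,l,m}; that leaves i.
At row 7, column 3: row 7 has {h,i,j,k,m}; column 3 has {g,h,i,j,k,m}; that leaves l.
At row 7, column 6: row 7 has {h,i,j,k,l,m}; column 6 has {h,i,j,k,l,m}; that leaves g.
At row 3, column 1: row 3 has {g,i,k,l,m}; column 1 has {g,i,j,k,l,m}; that leaves h.
At row 3, column 2: row 3 has {g,h,i,k,l,m}; column 2 has {g,h,i,k,l,m}; that leaves j.

g m k i j h l / i k j m h l g / h j m g l i k / j h i l g k m / l g h k i m j / k l g h m j i / m i l j k g h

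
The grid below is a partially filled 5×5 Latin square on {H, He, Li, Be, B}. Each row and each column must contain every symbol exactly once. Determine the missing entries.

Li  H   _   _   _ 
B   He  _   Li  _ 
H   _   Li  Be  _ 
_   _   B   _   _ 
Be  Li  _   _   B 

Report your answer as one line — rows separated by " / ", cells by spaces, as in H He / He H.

(r3,c2) = B
(r3,c5) = He
(r4,c1) = He
(r4,c2) = Be
(r4,c4) = H
(r4,c5) = Li
(r5,c4) = He
(r1,c4) = B
(r1,c5) = Be
(r2,c5) = H
(r5,c3) = H
(r1,c3) = He
(r2,c3) = Be

Li H He B Be / B He Be Li H / H B Li Be He / He Be B H Li / Be Li H He B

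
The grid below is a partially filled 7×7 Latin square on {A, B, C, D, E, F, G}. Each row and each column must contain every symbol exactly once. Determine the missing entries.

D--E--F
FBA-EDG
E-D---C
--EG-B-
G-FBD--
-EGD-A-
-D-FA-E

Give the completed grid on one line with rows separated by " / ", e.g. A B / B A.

D A B E G C F / F B A C E D G / E G D A B F C / A F E G C B D / G C F B D E A / C E G D F A B / B D C F A G E

(r2,c4) = C
(r3,c4) = A
(r5,c7) = A
(r6,c7) = B
(r4,c7) = D
(r5,c2) = C
(r5,c6) = E
(r6,c1) = C
(r6,c5) = F
(r7,c1) = B
(r7,c3) = C
(r7,c6) = G
(r1,c3) = B
(r1,c6) = C
(r3,c6) = F
(r4,c1) = A
(r4,c2) = F
(r4,c5) = C
(r1,c5) = G
(r3,c2) = G
(r3,c5) = B
(r1,c2) = A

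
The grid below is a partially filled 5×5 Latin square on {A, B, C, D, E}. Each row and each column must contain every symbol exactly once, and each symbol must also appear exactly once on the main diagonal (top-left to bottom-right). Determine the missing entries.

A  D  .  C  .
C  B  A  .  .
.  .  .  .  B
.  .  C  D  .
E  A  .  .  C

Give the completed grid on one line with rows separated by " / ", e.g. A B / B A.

A D B C E / C B A E D / D C E A B / B E C D A / E A D B C

At row 1, column 5: row 1 has {A,C,D}; column 5 has {B,C}; that leaves E.
At row 2, column 4: row 2 has {A,B,C}; column 4 has {C,D}; that leaves E.
At row 2, column 5: row 2 has {A,B,C,E}; column 5 has {B,C,E}; that leaves D.
At row 3, column 1: row 3 has {B}; column 1 has {A,C,E}; that leaves D.
At row 3, column 3: row 3 has {B,D}; column 3 has {A,C}; the diagonal has {A,B,C,D}; that leaves E.
At row 3, column 4: row 3 has {B,D,E}; column 4 has {C,D,E}; that leaves A.
At row 4, column 1: row 4 has {C,D}; column 1 has {A,C,D,E}; that leaves B.
At row 4, column 2: row 4 has {B,C,D}; column 2 has {A,B,D}; that leaves E.
At row 4, column 5: row 4 has {B,C,D,E}; column 5 has {B,C,D,E}; that leaves A.
At row 5, column 4: row 5 has {A,C,E}; column 4 has {A,C,D,E}; that leaves B.
At row 1, column 3: row 1 has {A,C,D,E}; column 3 has {A,C,E}; that leaves B.
At row 3, column 2: row 3 has {A,B,D,E}; column 2 has {A,B,D,E}; that leaves C.
At row 5, column 3: row 5 has {A,B,C,E}; column 3 has {A,B,C,E}; that leaves D.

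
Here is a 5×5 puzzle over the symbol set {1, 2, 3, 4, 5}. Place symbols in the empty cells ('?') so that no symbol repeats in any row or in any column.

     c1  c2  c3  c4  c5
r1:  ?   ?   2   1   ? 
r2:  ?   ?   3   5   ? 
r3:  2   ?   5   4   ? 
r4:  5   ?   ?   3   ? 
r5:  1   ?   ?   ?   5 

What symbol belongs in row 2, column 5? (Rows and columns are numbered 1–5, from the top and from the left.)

1

(r2,c1) = 4
(r5,c3) = 4
(r5,c4) = 2
(r1,c1) = 3
(r1,c5) = 4
(r4,c3) = 1
(r4,c5) = 2
(r5,c2) = 3
(r1,c2) = 5
(r2,c5) = 1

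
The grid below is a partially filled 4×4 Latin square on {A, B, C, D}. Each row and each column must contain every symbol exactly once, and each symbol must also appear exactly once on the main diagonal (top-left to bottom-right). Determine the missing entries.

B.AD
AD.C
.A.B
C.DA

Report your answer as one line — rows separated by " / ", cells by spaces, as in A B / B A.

B C A D / A D B C / D A C B / C B D A

At row 1, column 2: row 1 has {A,B,D}; column 2 has {A,D}; that leaves C.
At row 2, column 3: row 2 has {A,C,D}; column 3 has {A,D}; that leaves B.
At row 3, column 1: row 3 has {A,B}; column 1 has {A,B,C}; that leaves D.
At row 3, column 3: row 3 has {A,B,D}; column 3 has {A,B,D}; the diagonal has {A,B,D}; that leaves C.
At row 4, column 2: row 4 has {A,C,D}; column 2 has {A,C,D}; that leaves B.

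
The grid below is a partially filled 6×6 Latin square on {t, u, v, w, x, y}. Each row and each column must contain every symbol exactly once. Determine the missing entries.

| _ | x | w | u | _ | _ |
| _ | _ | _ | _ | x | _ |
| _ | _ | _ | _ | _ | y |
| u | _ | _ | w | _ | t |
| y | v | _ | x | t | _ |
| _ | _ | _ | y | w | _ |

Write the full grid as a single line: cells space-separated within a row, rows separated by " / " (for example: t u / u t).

t x w u y v / w t y v x u / x w v t u y / u y x w v t / y v u x t w / v u t y w x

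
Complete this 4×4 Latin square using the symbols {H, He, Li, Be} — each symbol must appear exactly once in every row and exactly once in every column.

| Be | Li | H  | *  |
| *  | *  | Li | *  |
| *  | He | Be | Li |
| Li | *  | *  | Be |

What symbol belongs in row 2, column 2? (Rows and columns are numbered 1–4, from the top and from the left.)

Be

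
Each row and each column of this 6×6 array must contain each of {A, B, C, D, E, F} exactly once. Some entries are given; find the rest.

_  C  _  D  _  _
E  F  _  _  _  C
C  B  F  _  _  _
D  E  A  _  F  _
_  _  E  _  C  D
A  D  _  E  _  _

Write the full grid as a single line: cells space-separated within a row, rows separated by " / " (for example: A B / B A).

F C B D E A / E F D B A C / C B F A D E / D E A C F B / B A E F C D / A D C E B F

(r1,c3) = B
(r2,c3) = D
(r3,c4) = A
(r3,c6) = E
(r4,c6) = B
(r5,c2) = A
(r6,c3) = C
(r6,c5) = B
(r6,c6) = F
(r1,c1) = F
(r1,c6) = A
(r2,c4) = B
(r2,c5) = A
(r3,c5) = D
(r4,c4) = C
(r5,c1) = B
(r5,c4) = F
(r1,c5) = E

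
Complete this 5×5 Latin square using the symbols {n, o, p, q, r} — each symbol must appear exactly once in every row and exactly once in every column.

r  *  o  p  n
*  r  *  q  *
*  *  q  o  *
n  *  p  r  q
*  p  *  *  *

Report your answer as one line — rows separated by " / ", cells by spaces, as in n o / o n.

r q o p n / o r n q p / p n q o r / n o p r q / q p r n o

(r1,c2) = q
(r2,c3) = n
(r3,c1) = p
(r3,c2) = n
(r3,c5) = r
(r4,c2) = o
(r5,c3) = r
(r5,c4) = n
(r5,c5) = o
(r2,c1) = o
(r2,c5) = p
(r5,c1) = q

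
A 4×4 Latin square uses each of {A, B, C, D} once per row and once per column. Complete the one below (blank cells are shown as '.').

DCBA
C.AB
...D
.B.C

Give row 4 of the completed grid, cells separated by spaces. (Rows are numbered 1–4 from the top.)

A B D C

(r2,c2) = D
(r3,c2) = A
(r3,c3) = C
(r4,c1) = A
(r4,c3) = D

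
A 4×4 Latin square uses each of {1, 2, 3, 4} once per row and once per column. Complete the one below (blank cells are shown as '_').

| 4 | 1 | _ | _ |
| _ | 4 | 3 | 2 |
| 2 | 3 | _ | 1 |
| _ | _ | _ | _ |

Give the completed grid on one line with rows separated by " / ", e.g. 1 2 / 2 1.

4 1 2 3 / 1 4 3 2 / 2 3 4 1 / 3 2 1 4

At row 1, column 3: row 1 has {1,4}; column 3 has {3}; that leaves 2.
At row 1, column 4: row 1 has {1,2,4}; column 4 has {1,2}; that leaves 3.
At row 2, column 1: row 2 has {2,3,4}; column 1 has {2,4}; that leaves 1.
At row 3, column 3: row 3 has {1,2,3}; column 3 has {2,3}; that leaves 4.
At row 4, column 1: row 4 is empty so far; column 1 has {1,2,4}; that leaves 3.
At row 4, column 2: row 4 has {3}; column 2 has {1,3,4}; that leaves 2.
At row 4, column 3: row 4 has {2,3}; column 3 has {2,3,4}; that leaves 1.
At row 4, column 4: row 4 has {1,2,3}; column 4 has {1,2,3}; that leaves 4.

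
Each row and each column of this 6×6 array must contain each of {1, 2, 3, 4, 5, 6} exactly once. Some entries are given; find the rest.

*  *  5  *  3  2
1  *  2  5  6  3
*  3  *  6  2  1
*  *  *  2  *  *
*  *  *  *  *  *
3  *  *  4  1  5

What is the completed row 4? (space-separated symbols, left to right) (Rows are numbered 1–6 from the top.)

6 1 3 2 5 4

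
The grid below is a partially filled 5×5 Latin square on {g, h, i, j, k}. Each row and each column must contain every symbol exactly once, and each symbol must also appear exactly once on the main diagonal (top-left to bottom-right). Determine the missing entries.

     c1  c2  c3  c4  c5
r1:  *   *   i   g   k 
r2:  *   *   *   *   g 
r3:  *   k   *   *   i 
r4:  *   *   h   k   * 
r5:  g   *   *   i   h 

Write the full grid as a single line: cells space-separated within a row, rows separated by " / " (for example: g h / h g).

(r1,c1): row 1 has {g,i,k}; column 1 has {g}; the diagonal has {h,k}, so it must be j.
(r1,c2): row 1 has {g,i,j,k}; column 2 has {k}, so it must be h.
(r2,c2): row 2 has {g}; column 2 has {h,k}; the diagonal has {h,j,k}, so it must be i.
(r3,c1): row 3 has {i,k}; column 1 has {g,j}, so it must be h.
(r3,c3): row 3 has {h,i,k}; column 3 has {h,i}; the diagonal has {h,i,j,k}, so it must be g.
(r3,c4): row 3 has {g,h,i,k}; column 4 has {g,i,k}, so it must be j.
(r4,c1): row 4 has {h,k}; column 1 has {g,h,j}, so it must be i.
(r4,c5): row 4 has {h,i,k}; column 5 has {g,h,i,k}, so it must be j.
(r5,c2): row 5 has {g,h,i}; column 2 has {h,i,k}, so it must be j.
(r5,c3): row 5 has {g,h,i,j}; column 3 has {g,h,i}, so it must be k.
(r2,c1): row 2 has {g,i}; column 1 has {g,h,i,j}, so it must be k.
(r2,c3): row 2 has {g,i,k}; column 3 has {g,h,i,k}, so it must be j.
(r2,c4): row 2 has {g,i,j,k}; column 4 has {g,i,j,k}, so it must be h.
(r4,c2): row 4 has {h,i,j,k}; column 2 has {h,i,j,k}, so it must be g.

j h i g k / k i j h g / h k g j i / i g h k j / g j k i h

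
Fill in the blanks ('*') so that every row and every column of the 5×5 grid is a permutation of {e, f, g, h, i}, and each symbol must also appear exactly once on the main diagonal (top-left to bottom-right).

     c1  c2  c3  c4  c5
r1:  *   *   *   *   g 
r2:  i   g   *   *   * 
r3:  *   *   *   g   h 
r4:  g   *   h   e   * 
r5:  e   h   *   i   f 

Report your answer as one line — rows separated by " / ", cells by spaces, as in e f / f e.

h i e f g / i g f h e / f e i g h / g f h e i / e h g i f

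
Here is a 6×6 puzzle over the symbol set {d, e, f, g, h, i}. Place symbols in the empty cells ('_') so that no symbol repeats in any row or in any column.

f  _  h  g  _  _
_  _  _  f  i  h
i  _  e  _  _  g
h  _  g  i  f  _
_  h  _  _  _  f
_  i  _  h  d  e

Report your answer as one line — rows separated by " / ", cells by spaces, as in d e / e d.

f d h g e i / e g d f i h / i f e d h g / h e g i f d / d h i e g f / g i f h d e

(r1,c5) = e
(r2,c3) = d
(r3,c4) = d
(r3,c5) = h
(r4,c6) = d
(r5,c3) = i
(r5,c4) = e
(r5,c5) = g
(r6,c1) = g
(r6,c3) = f
(r1,c2) = d
(r1,c6) = i
(r2,c1) = e
(r2,c2) = g
(r3,c2) = f
(r4,c2) = e
(r5,c1) = d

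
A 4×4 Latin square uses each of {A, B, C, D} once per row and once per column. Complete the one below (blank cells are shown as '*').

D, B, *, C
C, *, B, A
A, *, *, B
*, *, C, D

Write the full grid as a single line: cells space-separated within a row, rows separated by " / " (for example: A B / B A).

(r1,c3) = A
(r2,c2) = D
(r3,c2) = C
(r3,c3) = D
(r4,c1) = B
(r4,c2) = A

D B A C / C D B A / A C D B / B A C D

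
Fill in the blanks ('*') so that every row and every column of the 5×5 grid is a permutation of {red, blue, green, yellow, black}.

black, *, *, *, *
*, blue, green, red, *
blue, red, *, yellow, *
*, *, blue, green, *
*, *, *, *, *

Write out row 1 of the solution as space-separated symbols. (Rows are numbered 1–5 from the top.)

(r1,c4) = blue
(r2,c1) = yellow
(r2,c5) = black
(r3,c3) = black
(r3,c5) = green
(r4,c1) = red
(r4,c5) = yellow
(r5,c1) = green
(r5,c4) = black
(r1,c5) = red
(r4,c2) = black
(r5,c2) = yellow
(r5,c3) = red
(r5,c5) = blue
(r1,c2) = green
(r1,c3) = yellow

black green yellow blue red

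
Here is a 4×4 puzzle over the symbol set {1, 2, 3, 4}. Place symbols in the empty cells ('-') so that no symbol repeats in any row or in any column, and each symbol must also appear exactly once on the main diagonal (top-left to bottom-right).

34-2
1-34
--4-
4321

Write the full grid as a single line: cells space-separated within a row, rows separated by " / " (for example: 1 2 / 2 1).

row 1 has {2,3,4}; column 3 has {2,3,4} — only 1 is left for (r1,c3).
row 2 has {1,3,4}; column 2 has {3,4}; the diagonal has {1,3,4} — only 2 is left for (r2,c2).
row 3 has {4}; column 1 has {1,3,4} — only 2 is left for (r3,c1).
row 3 has {2,4}; column 2 has {2,3,4} — only 1 is left for (r3,c2).
row 3 has {1,2,4}; column 4 has {1,2,4} — only 3 is left for (r3,c4).

3 4 1 2 / 1 2 3 4 / 2 1 4 3 / 4 3 2 1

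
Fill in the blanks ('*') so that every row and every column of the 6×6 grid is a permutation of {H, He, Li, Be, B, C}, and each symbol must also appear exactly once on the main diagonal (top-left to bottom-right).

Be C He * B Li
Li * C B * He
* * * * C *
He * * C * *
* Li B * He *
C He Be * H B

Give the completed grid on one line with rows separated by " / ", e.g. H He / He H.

Be C He H B Li / Li H C B Be He / B Be Li He C H / He B H C Li Be / H Li B Be He C / C He Be Li H B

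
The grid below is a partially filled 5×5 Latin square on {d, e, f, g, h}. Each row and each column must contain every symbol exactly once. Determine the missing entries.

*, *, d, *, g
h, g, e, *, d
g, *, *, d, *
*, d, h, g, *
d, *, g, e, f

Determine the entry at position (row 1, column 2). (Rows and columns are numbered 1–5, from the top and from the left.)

f

(r2,c4) = f
(r3,c3) = f
(r4,c5) = e
(r5,c2) = h
(r1,c4) = h
(r3,c2) = e
(r3,c5) = h
(r4,c1) = f
(r1,c1) = e
(r1,c2) = f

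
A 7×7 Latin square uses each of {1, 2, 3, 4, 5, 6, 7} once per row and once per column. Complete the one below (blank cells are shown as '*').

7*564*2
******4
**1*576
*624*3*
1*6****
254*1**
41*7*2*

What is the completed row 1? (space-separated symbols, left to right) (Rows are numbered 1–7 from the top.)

7 3 5 6 4 1 2

At row 1, column 2: row 1 has {2,4,5,6,7}; column 2 has {1,5,6}; that leaves 3.
At row 1, column 6: row 1 has {2,3,4,5,6,7}; column 6 has {2,3,7}; that leaves 1.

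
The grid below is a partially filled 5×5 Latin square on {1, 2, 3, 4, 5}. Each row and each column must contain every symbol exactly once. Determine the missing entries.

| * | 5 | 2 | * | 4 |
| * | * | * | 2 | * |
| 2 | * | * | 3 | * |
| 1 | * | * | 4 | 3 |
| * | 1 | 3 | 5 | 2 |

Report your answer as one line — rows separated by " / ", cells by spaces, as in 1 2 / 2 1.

3 5 2 1 4 / 5 3 4 2 1 / 2 4 1 3 5 / 1 2 5 4 3 / 4 1 3 5 2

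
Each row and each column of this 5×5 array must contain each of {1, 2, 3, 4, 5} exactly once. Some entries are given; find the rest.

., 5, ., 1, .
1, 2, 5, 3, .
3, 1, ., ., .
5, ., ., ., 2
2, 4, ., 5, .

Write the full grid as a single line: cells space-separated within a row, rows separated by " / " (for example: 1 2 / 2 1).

(r1,c1): row 1 has {1,5}; column 1 has {1,2,3,5}, so it must be 4.
(r1,c5): row 1 has {1,4,5}; column 5 has {2}, so it must be 3.
(r2,c5): row 2 has {1,2,3,5}; column 5 has {2,3}, so it must be 4.
(r3,c5): row 3 has {1,3}; column 5 has {2,3,4}, so it must be 5.
(r4,c2): row 4 has {2,5}; column 2 has {1,2,4,5}, so it must be 3.
(r4,c4): row 4 has {2,3,5}; column 4 has {1,3,5}, so it must be 4.
(r5,c5): row 5 has {2,4,5}; column 5 has {2,3,4,5}, so it must be 1.
(r1,c3): row 1 has {1,3,4,5}; column 3 has {5}, so it must be 2.
(r3,c3): row 3 has {1,3,5}; column 3 has {2,5}, so it must be 4.
(r3,c4): row 3 has {1,3,4,5}; column 4 has {1,3,4,5}, so it must be 2.
(r4,c3): row 4 has {2,3,4,5}; column 3 has {2,4,5}, so it must be 1.
(r5,c3): row 5 has {1,2,4,5}; column 3 has {1,2,4,5}, so it must be 3.

4 5 2 1 3 / 1 2 5 3 4 / 3 1 4 2 5 / 5 3 1 4 2 / 2 4 3 5 1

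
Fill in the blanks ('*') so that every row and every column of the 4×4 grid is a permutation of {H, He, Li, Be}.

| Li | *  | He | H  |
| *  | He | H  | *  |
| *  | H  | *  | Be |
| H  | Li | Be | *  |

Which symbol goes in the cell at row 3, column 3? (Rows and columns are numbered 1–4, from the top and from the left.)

Li

(r1,c2) = Be
(r2,c1) = Be
(r2,c4) = Li
(r3,c1) = He
(r3,c3) = Li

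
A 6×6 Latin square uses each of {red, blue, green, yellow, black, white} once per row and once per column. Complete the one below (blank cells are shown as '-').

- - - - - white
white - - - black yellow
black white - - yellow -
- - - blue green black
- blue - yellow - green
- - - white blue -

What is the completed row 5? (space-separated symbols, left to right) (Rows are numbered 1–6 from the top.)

red blue black yellow white green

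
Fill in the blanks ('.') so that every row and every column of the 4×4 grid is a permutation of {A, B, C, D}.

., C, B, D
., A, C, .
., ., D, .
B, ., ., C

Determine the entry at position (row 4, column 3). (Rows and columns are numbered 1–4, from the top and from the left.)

A

(r1,c1) = A
(r2,c1) = D
(r2,c4) = B
(r3,c1) = C
(r3,c2) = B
(r3,c4) = A
(r4,c2) = D
(r4,c3) = A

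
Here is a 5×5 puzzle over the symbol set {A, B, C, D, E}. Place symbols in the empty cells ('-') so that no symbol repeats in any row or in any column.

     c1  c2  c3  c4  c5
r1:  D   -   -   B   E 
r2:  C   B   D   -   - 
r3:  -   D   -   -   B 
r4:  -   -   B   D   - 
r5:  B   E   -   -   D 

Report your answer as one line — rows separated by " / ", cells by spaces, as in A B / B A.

D C A B E / C B D E A / A D E C B / E A B D C / B E C A D

(r2,c5) = A
(r4,c5) = C
(r2,c4) = E
(r4,c2) = A
(r1,c2) = C
(r1,c3) = A
(r4,c1) = E
(r5,c3) = C
(r5,c4) = A
(r3,c1) = A
(r3,c3) = E
(r3,c4) = C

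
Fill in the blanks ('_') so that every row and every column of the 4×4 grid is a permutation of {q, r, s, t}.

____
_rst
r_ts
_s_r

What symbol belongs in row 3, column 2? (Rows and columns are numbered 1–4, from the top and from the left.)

At row 1, column 4: row 1 is empty so far; column 4 has {r,s,t}; that leaves q.
At row 2, column 1: row 2 has {r,s,t}; column 1 has {r}; that leaves q.
At row 3, column 2: row 3 has {r,s,t}; column 2 has {r,s}; that leaves q.

q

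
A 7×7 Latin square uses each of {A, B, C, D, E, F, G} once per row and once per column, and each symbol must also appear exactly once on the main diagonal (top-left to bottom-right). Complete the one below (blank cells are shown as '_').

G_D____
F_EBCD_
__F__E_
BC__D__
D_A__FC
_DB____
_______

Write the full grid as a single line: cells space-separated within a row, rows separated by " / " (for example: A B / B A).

row 2 has {B,C,D,E,F}; column 2 has {C,D}; the diagonal has {F,G} — only A is left for (r2,c2).
row 2 has {A,B,C,D,E,F}; column 7 has {C} — only G is left for (r2,c7).
row 4 has {B,C,D}; column 3 has {A,B,D,E,F} — only G is left for (r4,c3).
row 4 has {B,C,D,G}; column 4 has {B}; the diagonal has {A,F,G} — only E is left for (r4,c4).
row 4 has {B,C,D,E,G}; column 6 has {D,E,F} — only A is left for (r4,c6).
row 4 has {A,B,C,D,E,G}; column 7 has {C,G} — only F is left for (r4,c7).
row 5 has {A,C,D,F}; column 4 has {B,E} — only G is left for (r5,c4).
row 5 has {A,C,D,F,G}; column 5 has {C,D}; the diagonal has {A,E,F,G} — only B is left for (r5,c5).
row 6 has {B,D}; column 6 has {A,D,E,F}; the diagonal has {A,B,E,F,G} — only C is left for (r6,c6).
row 7 is empty so far; column 3 has {A,B,D,E,F,G} — only C is left for (r7,c3).
row 7 has {C}; column 7 has {C,F,G}; the diagonal has {A,B,C,E,F,G} — only D is left for (r7,c7).
row 1 has {D,G}; column 6 has {A,C,D,E,F} — only B is left for (r1,c6).
row 5 has {A,B,C,D,F,G}; column 2 has {A,C,D} — only E is left for (r5,c2).
row 7 has {C,D}; column 6 has {A,B,C,D,E,F} — only G is left for (r7,c6).
row 1 has {B,D,G}; column 2 has {A,C,D,E} — only F is left for (r1,c2).
row 7 has {C,D,G}; column 2 has {A,C,D,E,F} — only B is left for (r7,c2).
row 3 has {E,F}; column 2 has {A,B,C,D,E,F} — only G is left for (r3,c2).
row 3 has {E,F,G}; column 5 has {B,C,D} — only A is left for (r3,c5).
row 3 has {A,E,F,G}; column 7 has {C,D,F,G} — only B is left for (r3,c7).
row 1 has {B,D,F,G}; column 5 has {A,B,C,D} — only E is left for (r1,c5).
row 1 has {B,D,E,F,G}; column 7 has {B,C,D,F,G} — only A is left for (r1,c7).
row 3 has {A,B,E,F,G}; column 1 has {B,D,F,G} — only C is left for (r3,c1).
row 3 has {A,B,C,E,F,G}; column 4 has {B,E,G} — only D is left for (r3,c4).
row 6 has {B,C,D}; column 7 has {A,B,C,D,F,G} — only E is left for (r6,c7).
row 7 has {B,C,D,G}; column 5 has {A,B,C,D,E} — only F is left for (r7,c5).
row 1 has {A,B,D,E,F,G}; column 4 has {B,D,E,G} — only C is left for (r1,c4).
row 6 has {B,C,D,E}; column 1 has {B,C,D,F,G} — only A is left for (r6,c1).
row 6 has {A,B,C,D,E}; column 4 has {B,C,D,E,G} — only F is left for (r6,c4).
row 6 has {A,B,C,D,E,F}; column 5 has {A,B,C,D,E,F} — only G is left for (r6,c5).
row 7 has {B,C,D,F,G}; column 1 has {A,B,C,D,F,G} — only E is left for (r7,c1).
row 7 has {B,C,D,E,F,G}; column 4 has {B,C,D,E,F,G} — only A is left for (r7,c4).

G F D C E B A / F A E B C D G / C G F D A E B / B C G E D A F / D E A G B F C / A D B F G C E / E B C A F G D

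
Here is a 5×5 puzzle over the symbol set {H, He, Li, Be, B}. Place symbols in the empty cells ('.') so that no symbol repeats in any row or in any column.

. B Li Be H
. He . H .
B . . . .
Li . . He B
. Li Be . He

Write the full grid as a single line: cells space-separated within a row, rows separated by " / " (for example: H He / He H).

He B Li Be H / Be He B H Li / B H He Li Be / Li Be H He B / H Li Be B He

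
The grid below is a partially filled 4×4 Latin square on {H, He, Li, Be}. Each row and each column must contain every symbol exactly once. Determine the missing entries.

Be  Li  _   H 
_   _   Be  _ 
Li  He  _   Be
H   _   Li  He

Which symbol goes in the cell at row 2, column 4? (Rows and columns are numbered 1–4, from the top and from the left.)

(r1,c3) = He
(r2,c1) = He
(r2,c2) = H
(r2,c4) = Li

Li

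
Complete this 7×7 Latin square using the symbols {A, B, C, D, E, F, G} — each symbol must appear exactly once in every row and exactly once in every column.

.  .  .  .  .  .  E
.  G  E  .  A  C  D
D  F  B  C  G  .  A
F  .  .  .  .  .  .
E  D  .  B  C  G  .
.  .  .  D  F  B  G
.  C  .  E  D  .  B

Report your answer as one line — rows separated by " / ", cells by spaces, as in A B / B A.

At row 1, column 5: row 1 has {E}; column 5 has {A,C,D,F,G}; that leaves B.
At row 2, column 1: row 2 has {A,C,D,E,G}; column 1 has {D,E,F}; that leaves B.
At row 2, column 4: row 2 has {A,B,C,D,E,G}; column 4 has {B,C,D,E}; that leaves F.
At row 3, column 6: row 3 has {A,B,C,D,F,G}; column 6 has {B,C,G}; that leaves E.
At row 4, column 5: row 4 has {F}; column 5 has {A,B,C,D,F,G}; that leaves E.
At row 4, column 7: row 4 has {E,F}; column 7 has {A,B,D,E,G}; that leaves C.
At row 5, column 7: row 5 has {B,C,D,E,G}; column 7 has {A,B,C,D,E,G}; that leaves F.
At row 1, column 2: row 1 has {B,E}; column 2 has {C,D,F,G}; that leaves A.
At row 1, column 4: row 1 has {A,B,E}; column 4 has {B,C,D,E,F}; that leaves G.
At row 4, column 2: row 4 has {C,E,F}; column 2 has {A,C,D,F,G}; that leaves B.
At row 4, column 4: row 4 has {B,C,E,F}; column 4 has {B,C,D,E,F,G}; that leaves A.
At row 4, column 6: row 4 has {A,B,C,E,F}; column 6 has {B,C,E,G}; that leaves D.
At row 5, column 3: row 5 has {B,C,D,E,F,G}; column 3 has {B,E}; that leaves A.
At row 6, column 2: row 6 has {B,D,F,G}; column 2 has {A,B,C,D,F,G}; that leaves E.
At row 6, column 3: row 6 has {B,D,E,F,G}; column 3 has {A,B,E}; that leaves C.
At row 1, column 1: row 1 has {A,B,E,G}; column 1 has {B,D,E,F}; that leaves C.
At row 1, column 6: row 1 has {A,B,C,E,G}; column 6 has {B,C,D,E,G}; that leaves F.
At row 4, column 3: row 4 has {A,B,C,D,E,F}; column 3 has {A,B,C,E}; that leaves G.
At row 6, column 1: row 6 has {B,C,D,E,F,G}; column 1 has {B,C,D,E,F}; that leaves A.
At row 7, column 1: row 7 has {B,C,D,E}; column 1 has {A,B,C,D,E,F}; that leaves G.
At row 7, column 3: row 7 has {B,C,D,E,G}; column 3 has {A,B,C,E,G}; that leaves F.
At row 7, column 6: row 7 has {B,C,D,E,F,G}; column 6 has {B,C,D,E,F,G}; that leaves A.
At row 1, column 3: row 1 has {A,B,C,E,F,G}; column 3 has {A,B,C,E,F,G}; that leaves D.

C A D G B F E / B G E F A C D / D F B C G E A / F B G A E D C / E D A B C G F / A E C D F B G / G C F E D A B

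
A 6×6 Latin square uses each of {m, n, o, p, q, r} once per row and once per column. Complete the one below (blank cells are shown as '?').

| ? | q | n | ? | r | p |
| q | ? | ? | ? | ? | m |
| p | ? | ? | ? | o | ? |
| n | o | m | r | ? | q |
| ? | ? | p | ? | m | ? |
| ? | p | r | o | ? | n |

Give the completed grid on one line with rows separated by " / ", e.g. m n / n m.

(r1,c4): row 1 has {n,p,q,r}; column 4 has {o,r}, so it must be m.
(r2,c3): row 2 has {m,q}; column 3 has {m,n,p,r}, so it must be o.
(r3,c3): row 3 has {o,p}; column 3 has {m,n,o,p,r}, so it must be q.
(r3,c4): row 3 has {o,p,q}; column 4 has {m,o,r}, so it must be n.
(r3,c6): row 3 has {n,o,p,q}; column 6 has {m,n,p,q}, so it must be r.
(r4,c5): row 4 has {m,n,o,q,r}; column 5 has {m,o,r}, so it must be p.
(r5,c4): row 5 has {m,p}; column 4 has {m,n,o,r}, so it must be q.
(r5,c6): row 5 has {m,p,q}; column 6 has {m,n,p,q,r}, so it must be o.
(r6,c1): row 6 has {n,o,p,r}; column 1 has {n,p,q}, so it must be m.
(r6,c5): row 6 has {m,n,o,p,r}; column 5 has {m,o,p,r}, so it must be q.
(r1,c1): row 1 has {m,n,p,q,r}; column 1 has {m,n,p,q}, so it must be o.
(r2,c4): row 2 has {m,o,q}; column 4 has {m,n,o,q,r}, so it must be p.
(r2,c5): row 2 has {m,o,p,q}; column 5 has {m,o,p,q,r}, so it must be n.
(r3,c2): row 3 has {n,o,p,q,r}; column 2 has {o,p,q}, so it must be m.
(r5,c1): row 5 has {m,o,p,q}; column 1 has {m,n,o,p,q}, so it must be r.
(r5,c2): row 5 has {m,o,p,q,r}; column 2 has {m,o,p,q}, so it must be n.
(r2,c2): row 2 has {m,n,o,p,q}; column 2 has {m,n,o,p,q}, so it must be r.

o q n m r p / q r o p n m / p m q n o r / n o m r p q / r n p q m o / m p r o q n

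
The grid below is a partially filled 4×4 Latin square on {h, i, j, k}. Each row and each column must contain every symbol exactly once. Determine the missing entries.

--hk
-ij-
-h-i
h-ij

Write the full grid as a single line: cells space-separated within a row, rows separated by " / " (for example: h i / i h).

i j h k / k i j h / j h k i / h k i j

(r1,c2) = j
(r2,c1) = k
(r2,c4) = h
(r3,c1) = j
(r3,c3) = k
(r4,c2) = k
(r1,c1) = i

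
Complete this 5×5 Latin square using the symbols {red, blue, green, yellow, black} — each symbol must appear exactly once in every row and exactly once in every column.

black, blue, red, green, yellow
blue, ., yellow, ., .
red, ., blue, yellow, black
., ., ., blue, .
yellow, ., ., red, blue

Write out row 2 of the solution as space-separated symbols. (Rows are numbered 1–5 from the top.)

Cell (r2,c4): row 2 has {blue,yellow}; column 4 has {red,blue,green,yellow} → black.
Cell (r3,c2): row 3 has {red,blue,yellow,black}; column 2 has {blue} → green.
Cell (r4,c1): row 4 has {blue}; column 1 has {red,blue,yellow,black} → green.
Cell (r4,c3): row 4 has {blue,green}; column 3 has {red,blue,yellow} → black.
Cell (r4,c5): row 4 has {blue,green,black}; column 5 has {blue,yellow,black} → red.
Cell (r5,c2): row 5 has {red,blue,yellow}; column 2 has {blue,green} → black.
Cell (r5,c3): row 5 has {red,blue,yellow,black}; column 3 has {red,blue,yellow,black} → green.
Cell (r2,c2): row 2 has {blue,yellow,black}; column 2 has {blue,green,black} → red.
Cell (r2,c5): row 2 has {red,blue,yellow,black}; column 5 has {red,blue,yellow,black} → green.

blue red yellow black green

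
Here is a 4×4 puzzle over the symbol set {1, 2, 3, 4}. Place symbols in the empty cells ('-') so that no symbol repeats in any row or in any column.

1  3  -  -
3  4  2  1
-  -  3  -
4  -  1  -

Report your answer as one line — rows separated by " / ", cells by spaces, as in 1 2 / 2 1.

Cell (r1,c3): row 1 has {1,3}; column 3 has {1,2,3} → 4.
Cell (r1,c4): row 1 has {1,3,4}; column 4 has {1} → 2.
Cell (r3,c1): row 3 has {3}; column 1 has {1,3,4} → 2.
Cell (r3,c2): row 3 has {2,3}; column 2 has {3,4} → 1.
Cell (r3,c4): row 3 has {1,2,3}; column 4 has {1,2} → 4.
Cell (r4,c2): row 4 has {1,4}; column 2 has {1,3,4} → 2.
Cell (r4,c4): row 4 has {1,2,4}; column 4 has {1,2,4} → 3.

1 3 4 2 / 3 4 2 1 / 2 1 3 4 / 4 2 1 3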